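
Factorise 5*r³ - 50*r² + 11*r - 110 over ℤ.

(r - 10)*(5*r² + 11)

Group as (5*r³ + 11*r) + (-50*r² - 110) = r*(5*r² + 11) - 10*(5*r² + 11).
Both groups share the factor (5*r² + 11).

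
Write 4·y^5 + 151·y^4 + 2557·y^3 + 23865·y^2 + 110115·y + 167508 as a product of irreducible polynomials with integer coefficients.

Testing divisors of the constant over divisors of the leading coefficient, y = −9 is a root, so (y + 9) divides it; the quotient is 4·y^4 + 115·y^3 + 1522·y^2 + 10167·y + 18612.
Continuing, y = −11/4 is a root, giving the factor (4·y + 11) and quotient y^3 + 26·y^2 + 309·y + 1692.
Continuing, y = −12 is a root, giving the factor (y + 12) and quotient y^2 + 14·y + 141.
The quadratic y^2 + 14·y + 141 has discriminant −368 < 0 and is irreducible over ℤ.

(4·y + 11)·(y + 12)·(y + 9)·(y^2 + 14·y + 141)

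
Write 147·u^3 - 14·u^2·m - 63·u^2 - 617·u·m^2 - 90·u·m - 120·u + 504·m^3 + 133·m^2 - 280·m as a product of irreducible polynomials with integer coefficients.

(7·u - 8·m + 5)·(7·u - 9·m - 8)·(3·u + 7·m)

Group: 7·u·(21·u^2 + 22·u·m - 24·u - 63·m^2 - 56·m) + (-8·m + 5)·(21·u^2 + 22·u·m - 24·u - 63·m^2 - 56·m); both groups contain (21·u^2 + 22·u·m - 24·u - 63·m^2 - 56·m), so (7·u - 8·m + 5) is a factor with cofactor 21·u^2 + 22·u·m - 24·u - 63·m^2 - 56·m.
The cofactor groups again: 21·u^2 + 22·u·m - 24·u - 63·m^2 - 56·m = 7·u·(3·u + 7·m) + (-9·m - 8)·(3·u + 7·m); both groups contain (3·u + 7·m), giving (7·u - 9·m - 8)·(3·u + 7·m).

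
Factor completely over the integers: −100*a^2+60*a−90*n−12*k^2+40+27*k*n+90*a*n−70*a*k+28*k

−(10*a+3*k−10)*(10*a+4*k−9*n+4)

Group: −10*a*(10*a+3*k−10) + (−4*k+9*n−4)*(10*a+3*k−10); both groups contain (10*a+3*k−10).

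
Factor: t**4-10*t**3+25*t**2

t**2*(t-5)**2

Factor out t**2 first: what remains is t**2-10*t+25.
Recognize a perfect-square trinomial with the parts t and 5.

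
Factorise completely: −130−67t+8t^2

(8t+13)(t−10)

Need a pair with product 8·(−130) = −1040 and sum −67: that's 13 and −80.
Split the middle term: 8t^2+13t − 80t−130 = t(8t+13) − 10(8t+13).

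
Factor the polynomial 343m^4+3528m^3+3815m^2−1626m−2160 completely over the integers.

(7m+6)(7m+8)(7m−5)(m+9)

Trying the rational-root candidates, m = 5/7 is a root, so (7m−5) is a factor; dividing leaves 49m^3+539m^2+930m+432.
Then m = −8/7 is a root, giving the factor (7m+8) and quotient 7m^2+69m+54.
The remaining quadratic factors as (m+9)(7m+6).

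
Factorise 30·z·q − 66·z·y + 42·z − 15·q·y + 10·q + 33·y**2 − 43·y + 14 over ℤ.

Group: 6·z·(5·q − 11·y + 7) + (−3·y + 2)·(5·q − 11·y + 7); both groups contain (5·q − 11·y + 7).

(6·z − 3·y + 2)·(5·q − 11·y + 7)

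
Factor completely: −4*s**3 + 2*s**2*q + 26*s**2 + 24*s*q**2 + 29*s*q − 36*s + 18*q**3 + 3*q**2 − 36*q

−(2*s − 6*q − 9)*(2*s + 3*q − 4)*(s + q)

Group: 2*s*(−2*s**2 − 5*s*q + 4*s − 3*q**2 + 4*q) + (−6*q − 9)*(−2*s**2 − 5*s*q + 4*s − 3*q**2 + 4*q); both groups contain (−2*s**2 − 5*s*q + 4*s − 3*q**2 + 4*q), so (2*s − 6*q − 9) is a factor with cofactor −2*s**2 − 5*s*q + 4*s − 3*q**2 + 4*q.
The cofactor groups again: −2*s**2 − 5*s*q + 4*s − 3*q**2 + 4*q = −s*(2*s + 3*q − 4) − q*(2*s + 3*q − 4); both groups contain (2*s + 3*q − 4), giving −(s + q)*(2*s + 3*q − 4).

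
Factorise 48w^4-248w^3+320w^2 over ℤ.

Pull out the common factor 8w^2, then factor the remaining trinomial.

8w^2(2w-5)(3w-8)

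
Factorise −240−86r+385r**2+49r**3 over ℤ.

(7r+5)(7r−6)(r+8)

Trying the rational-root candidates, r = −8 is a root, giving the factor (r+8) and quotient 49r**2−7r−30.
The remaining quadratic factors as (7r+5)(7r−6).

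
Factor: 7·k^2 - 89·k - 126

(7·k + 9)·(k - 14)

Need a pair with product 7·(-126) = -882 and sum -89: that's -98 and 9.
Split the middle term: 7·k^2 - 98·k + 9·k - 126 = 7·k·(k - 14) + 9·(k - 14).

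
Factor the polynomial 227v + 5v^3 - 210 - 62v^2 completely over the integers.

Trying the rational-root candidates, v = 6 is a root, so (v - 6) is a factor; dividing leaves 5v^2 - 32v + 35.
The remaining quadratic factors as (5v - 7)(v - 5).

(5v - 7)(v - 5)(v - 6)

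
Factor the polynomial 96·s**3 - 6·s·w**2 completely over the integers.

6·s·(4·s + w)·(4·s - w)

Every term has a factor of 6·s. Then 16·s**2 - w**2 = (4·s)² − (w)².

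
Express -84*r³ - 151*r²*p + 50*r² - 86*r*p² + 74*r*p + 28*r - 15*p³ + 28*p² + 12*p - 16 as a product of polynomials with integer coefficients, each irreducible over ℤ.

-(4*r + 3*p - 2)*(7*r + 5*p + 4)*(3*r + p - 2)

Group: 7*r*(-12*r² - 13*r*p + 14*r - 3*p² + 8*p - 4) + (5*p + 4)*(-12*r² - 13*r*p + 14*r - 3*p² + 8*p - 4); both groups contain (-12*r² - 13*r*p + 14*r - 3*p² + 8*p - 4), so (7*r + 5*p + 4) is a factor with cofactor -12*r² - 13*r*p + 14*r - 3*p² + 8*p - 4.
The cofactor groups again: -12*r² - 13*r*p + 14*r - 3*p² + 8*p - 4 = -4*r*(3*r + p - 2) + (-3*p + 2)*(3*r + p - 2); both groups contain (3*r + p - 2), giving -(4*r + 3*p - 2)*(3*r + p - 2).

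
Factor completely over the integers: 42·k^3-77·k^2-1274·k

Pull out the common factor 7·k, then factor the remaining trinomial.

7·k·(2·k-13)·(3·k+14)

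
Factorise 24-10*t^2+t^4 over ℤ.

(t+2)*(t-2)*(t^2-6)

Substitute u = t^2 to get a quadratic in u, then factor.
t^2-4 is a difference of squares.
t^2-6 is irreducible over ℤ (6 is not a perfect square).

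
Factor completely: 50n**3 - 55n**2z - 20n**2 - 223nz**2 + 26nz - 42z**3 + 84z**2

(2n + 3z)(5n + z - 2)(5n - 14z)

Group: 2n(25n**2 - 65nz - 10n - 14z**2 + 28z) + 3z(25n**2 - 65nz - 10n - 14z**2 + 28z); both groups contain (25n**2 - 65nz - 10n - 14z**2 + 28z), so (2n + 3z) is a factor with cofactor 25n**2 - 65nz - 10n - 14z**2 + 28z.
The cofactor groups again: 25n**2 - 65nz - 10n - 14z**2 + 28z = 5n(5n + z - 2) - 14z(5n + z - 2); both groups contain (5n + z - 2), giving (5n - 14z)(5n + z - 2).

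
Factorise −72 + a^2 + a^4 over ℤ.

(a^2 + 9)(a^2 − 8)

Substitute u = a^2 to get a quadratic in u, then factor.
a^2 + 9 is irreducible over ℤ (sum of squares).
a^2 − 8 is irreducible over ℤ (8 is not a perfect square).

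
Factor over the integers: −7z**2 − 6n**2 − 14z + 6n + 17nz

−(2n − z − 2)(3n − 7z)

Group: −2n(3n − 7z) + (z + 2)(3n − 7z); both groups contain (3n − 7z).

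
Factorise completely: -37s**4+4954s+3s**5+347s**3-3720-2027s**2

Trying the rational-root candidates, s = 3 is a root, so (s-3) is a factor; dividing leaves 3s**4-28s**3+263s**2-1238s+1240.
Next, s = 5 is a root, giving the factor (s-5) and quotient 3s**3-13s**2+198s-248.
Next, s = 4/3 is a root, giving the factor (3s-4) and quotient s**2-3s+62.
The quadratic s**2-3s+62 has discriminant -239 < 0 and is irreducible over ℤ.

(3s-4)(s-3)(s-5)(s**2-3s+62)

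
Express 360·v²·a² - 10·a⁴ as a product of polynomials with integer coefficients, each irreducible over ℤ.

Pull out the common factor 10·a²; 36·v² - a² is a difference of squares.

10·a²·(6·v - a)·(6·v + a)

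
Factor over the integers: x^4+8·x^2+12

Substitute u = x^2 to get a quadratic in u, then factor.
x^2+6 is irreducible over ℤ (always positive, so no real roots).
x^2+2 is irreducible over ℤ (always positive, so no real roots).

(x^2+2)·(x^2+6)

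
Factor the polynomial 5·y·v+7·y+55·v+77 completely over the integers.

(5·v+7)·(y+11)

Group as (5·y·v+7·y) + (55·v+77) = y·(5·v+7) + 11·(5·v+7).
Both groups share the factor (5·v+7).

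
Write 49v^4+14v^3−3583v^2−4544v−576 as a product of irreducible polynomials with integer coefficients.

Testing divisors of the constant over divisors of the leading coefficient, v = 9 is a root, so (v−9) is a factor; dividing leaves 49v^3+455v^2+512v+64.
Continuing, v = −1/7 is a root, so (7v+1) divides it; the quotient is 7v^2+64v+64.
The remaining quadratic factors as (7v+8)(v+8).

(7v+1)(7v+8)(v+8)(v−9)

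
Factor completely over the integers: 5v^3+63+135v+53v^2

Among the possible rational roots, v = −3/5 is a root, so (5v+3) divides it; the quotient is v^2+10v+21.
The remaining quadratic factors as (v+3)(v+7).

(5v+3)(v+3)(v+7)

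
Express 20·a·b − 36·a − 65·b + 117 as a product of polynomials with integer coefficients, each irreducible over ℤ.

Group as (20·a·b − 36·a) + (−65·b + 117) = 4·a·(5·b − 9) − 13·(5·b − 9).
Both groups share the factor (5·b − 9).

(4·a − 13)·(5·b − 9)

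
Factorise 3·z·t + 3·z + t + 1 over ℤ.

Group as (3·z·t + 3·z) + (t + 1) = 3·z·(t + 1) + (t + 1).
Both groups share the factor (t + 1).

(3·z + 1)·(t + 1)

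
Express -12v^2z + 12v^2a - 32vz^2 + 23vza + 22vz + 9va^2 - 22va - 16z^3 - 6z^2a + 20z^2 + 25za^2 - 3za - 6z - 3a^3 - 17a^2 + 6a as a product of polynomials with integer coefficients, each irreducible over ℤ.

-(4v + 8z - a - 6)(z - a)(3v + 2z + 3a - 1)

Group: 3v(-4vz + 4va - 8z^2 + 9za + 6z - a^2 - 6a) + (2z + 3a - 1)(-4vz + 4va - 8z^2 + 9za + 6z - a^2 - 6a); both groups contain (-4vz + 4va - 8z^2 + 9za + 6z - a^2 - 6a), so (3v + 2z + 3a - 1) is a factor with cofactor -4vz + 4va - 8z^2 + 9za + 6z - a^2 - 6a.
The cofactor groups again: -4vz + 4va - 8z^2 + 9za + 6z - a^2 - 6a = -4v(z - a) + (-8z + a + 6)(z - a); both groups contain (z - a), giving -(4v + 8z - a - 6)(z - a).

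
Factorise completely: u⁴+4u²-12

Substitute w = u² to get a quadratic in w, then factor.
u²-2 is irreducible over ℤ (2 is not a perfect square).
u²+6 is irreducible over ℤ (always positive, so no real roots).

(u²+6)(u²-2)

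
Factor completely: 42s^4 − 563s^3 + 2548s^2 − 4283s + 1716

Among the possible rational roots, s = 13/3 is a root, so (3s − 13) is a factor; dividing leaves 14s^3 − 127s^2 + 299s − 132.
Next, s = 11/2 is a root, so (2s − 11) is a factor; dividing leaves 7s^2 − 25s + 12.
The remaining quadratic factors as (7s − 4)(s − 3).

(2s − 11)(3s − 13)(7s − 4)(s − 3)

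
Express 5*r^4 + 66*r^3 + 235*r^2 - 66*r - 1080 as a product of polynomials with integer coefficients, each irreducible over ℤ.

By the rational root theorem, r = 9/5 is a root, so (5*r - 9) divides it; the quotient is r^3 + 15*r^2 + 74*r + 120.
Next, r = -6 is a root, so (r + 6) divides it; the quotient is r^2 + 9*r + 20.
The remaining quadratic factors as (r + 4)(r + 5).

(5*r - 9)*(r + 4)*(r + 5)*(r + 6)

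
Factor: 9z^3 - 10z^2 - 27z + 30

Group as (9z^3 - 27z) + (-10z^2 + 30) = 9z(z^2 - 3) - 10(z^2 - 3).
Both groups share the factor (z^2 - 3).

(9z - 10)(z^2 - 3)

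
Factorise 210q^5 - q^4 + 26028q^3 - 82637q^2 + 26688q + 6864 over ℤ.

Trying the rational-root candidates, q = 13/5 is a root, giving the factor (5q - 13) and quotient 42q^4 + 109q^3 + 5489q^2 - 2256q - 528.
Then q = 4/7 is a root, so (7q - 4) is a factor; dividing leaves 6q^3 + 19q^2 + 795q + 132.
Continuing, q = -1/6 is a root, so (6q + 1) divides it; the quotient is q^2 + 3q + 132.
The quadratic q^2 + 3q + 132 has discriminant -519 < 0 and is irreducible over ℤ.

(5q - 13)(6q + 1)(7q - 4)(q^2 + 3q + 132)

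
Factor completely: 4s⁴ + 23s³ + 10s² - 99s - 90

Trying the rational-root candidates, s = -3 is a root, so (s + 3) is a factor; dividing leaves 4s³ + 11s² - 23s - 30.
Then s = -1 is a root, giving the factor (s + 1) and quotient 4s² + 7s - 30.
The remaining quadratic factors as (s - 2)(4s + 15).

(4s + 15)(s + 1)(s + 3)(s - 2)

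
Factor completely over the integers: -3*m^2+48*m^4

Pull out the common factor 3*m^2; 16*m^2-1 is a difference of squares.

3*m^2*(4*m+1)*(4*m-1)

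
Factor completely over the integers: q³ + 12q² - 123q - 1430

Testing divisors of the constant over divisors of the leading coefficient, q = -10 is a root, so (q + 10) is a factor; dividing leaves q² + 2q - 143.
The remaining quadratic factors as (q + 13)(q - 11).

(q + 10)(q + 13)(q - 11)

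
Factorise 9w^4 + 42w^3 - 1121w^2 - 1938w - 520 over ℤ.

Trying the rational-root candidates, w = -4/3 is a root, giving the factor (3w + 4) and quotient 3w^3 + 10w^2 - 387w - 130.
Then w = -13 is a root, giving the factor (w + 13) and quotient 3w^2 - 29w - 10.
The remaining quadratic factors as (w - 10)(3w + 1).

(3w + 1)(3w + 4)(w + 13)(w - 10)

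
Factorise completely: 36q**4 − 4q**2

4q**2(3q + 1)(3q − 1)

Factor out 4q**2, leaving 9q**2 − 1, which is a difference of two squares.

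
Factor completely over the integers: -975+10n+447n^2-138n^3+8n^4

Trying the rational-root candidates, n = -5/4 is a root, so (4n+5) is a factor; dividing leaves 2n^3-37n^2+158n-195.
Next, n = 5/2 is a root, giving the factor (2n-5) and quotient n^2-16n+39.
The remaining quadratic factors as (n-3)(n-13).

(2n-5)(4n+5)(n-13)(n-3)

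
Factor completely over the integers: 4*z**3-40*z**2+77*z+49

Testing divisors of the constant over divisors of the leading coefficient, z = -1/2 is a root, so (2*z+1) divides it; the quotient is 2*z**2-21*z+49.
The remaining quadratic factors as (z-7)(2*z-7).

(2*z+1)*(2*z-7)*(z-7)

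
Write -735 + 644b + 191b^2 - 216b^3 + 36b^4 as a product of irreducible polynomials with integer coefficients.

(2b - 7)(3b + 5)(6b - 7)(b - 3)

Among the possible rational roots, b = 7/6 is a root, giving the factor (6b - 7) and quotient 6b^3 - 29b^2 - 2b + 105.
Continuing, b = 3 is a root, so (b - 3) divides it; the quotient is 6b^2 - 11b - 35.
The remaining quadratic factors as (2b - 7)(3b + 5).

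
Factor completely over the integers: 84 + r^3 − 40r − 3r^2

Testing divisors of the constant over divisors of the leading coefficient, r = 2 is a root, giving the factor (r − 2) and quotient r^2 − r − 42.
The remaining quadratic factors as (r + 6)(r − 7).

(r + 6)(r − 2)(r − 7)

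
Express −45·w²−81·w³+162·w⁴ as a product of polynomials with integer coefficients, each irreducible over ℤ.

9·w²·(3·w+1)·(6·w−5)

Pull out the common factor 9·w², then factor the remaining trinomial.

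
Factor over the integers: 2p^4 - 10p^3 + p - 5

Group as (2p^4 + p) + (-10p^3 - 5) = p(2p^3 + 1) - 5(2p^3 + 1).
Both groups share the factor (2p^3 + 1).

(p - 5)(2p^3 + 1)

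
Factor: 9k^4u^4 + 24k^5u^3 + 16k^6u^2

Factor out k^4u^2 first: what remains is 16k^2 + 24ku + 9u^2.
Recognize a perfect-square trinomial with the parts 4k and 3u.

k^4u^2(4k + 3u)^2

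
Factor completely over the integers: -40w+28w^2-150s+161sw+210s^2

(14s+7w-10)(15s+4w)

Group: 15s(14s+7w-10) + 4w(14s+7w-10); both groups contain (14s+7w-10).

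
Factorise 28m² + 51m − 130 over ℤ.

Need a pair with product 28·(−130) = −3640 and sum 51: that's −40 and 91.
Split the middle term: 28m² − 40m + 91m − 130 = 4m(7m − 10) + 13(7m − 10).

(4m + 13)(7m − 10)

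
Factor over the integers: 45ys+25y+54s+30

(5y+6)(9s+5)

Group as (45ys+25y) + (54s+30) = 5y(9s+5) + 6(9s+5).
Both groups share the factor (9s+5).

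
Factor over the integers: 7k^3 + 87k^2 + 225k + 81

(7k + 3)(k + 3)(k + 9)

By the rational root theorem, k = −3/7 is a root, giving the factor (7k + 3) and quotient k^2 + 12k + 27.
The remaining quadratic factors as (k + 9)(k + 3).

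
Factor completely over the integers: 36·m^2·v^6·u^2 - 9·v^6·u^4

Every term has a factor of 9·v^6·u^2; factoring it out leaves 4·m^2 - u^2.
Recognize a difference of squares with the parts 2·m and u.

9·u^2·v^6·(2·m + u)·(2·m - u)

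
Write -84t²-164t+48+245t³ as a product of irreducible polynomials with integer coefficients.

(5t+4)(7t-2)(7t-6)

Among the possible rational roots, t = 2/7 is a root, so (7t-2) divides it; the quotient is 35t²-2t-24.
The remaining quadratic factors as (5t+4)(7t-6).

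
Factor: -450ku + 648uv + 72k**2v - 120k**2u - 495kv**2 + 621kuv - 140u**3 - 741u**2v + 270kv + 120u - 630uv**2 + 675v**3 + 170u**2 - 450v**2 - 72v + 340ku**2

Group: 3k(-40ku + 24kv + 20u**2 + 63uv + 10u - 45v**2 - 6v) + (-7u - 15v + 12)(-40ku + 24kv + 20u**2 + 63uv + 10u - 45v**2 - 6v); both groups contain (-40ku + 24kv + 20u**2 + 63uv + 10u - 45v**2 - 6v), so (3k - 7u - 15v + 12) is a factor with cofactor -40ku + 24kv + 20u**2 + 63uv + 10u - 45v**2 - 6v.
The cofactor groups again: -40ku + 24kv + 20u**2 + 63uv + 10u - 45v**2 - 6v = -5u(8k - 4u - 15v - 2) + 3v(8k - 4u - 15v - 2); both groups contain (8k - 4u - 15v - 2), giving -(5u - 3v)(8k - 4u - 15v - 2).

-(3k - 7u - 15v + 12)(5u - 3v)(8k - 4u - 15v - 2)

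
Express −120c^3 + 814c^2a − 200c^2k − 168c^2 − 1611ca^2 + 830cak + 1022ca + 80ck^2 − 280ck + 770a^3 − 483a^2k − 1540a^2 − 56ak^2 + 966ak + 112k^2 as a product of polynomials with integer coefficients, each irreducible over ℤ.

Group: 10c(−12c^2 + 73ca − 20ck − 110a^2 + 69ak + 8k^2) + (−7a + 14)(−12c^2 + 73ca − 20ck − 110a^2 + 69ak + 8k^2); both groups contain (−12c^2 + 73ca − 20ck − 110a^2 + 69ak + 8k^2), so (10c − 7a + 14) is a factor with cofactor −12c^2 + 73ca − 20ck − 110a^2 + 69ak + 8k^2.
The cofactor groups again: −12c^2 + 73ca − 20ck − 110a^2 + 69ak + 8k^2 = −3c(4c − 11a + 8k) + (10a + k)(4c − 11a + 8k); both groups contain (4c − 11a + 8k), giving −(3c − 10a − k)(4c − 11a + 8k).

−(3c − 10a − k)(4c − 11a + 8k)(10c − 7a + 14)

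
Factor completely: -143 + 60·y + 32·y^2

Need a pair with product 32·(-143) = -4576 and sum 60: that's -44 and 104.
Split the middle term: 32·y^2 - 44·y + 104·y - 143 = 4·y·(8·y - 11) + 13·(8·y - 11).

(4·y + 13)·(8·y - 11)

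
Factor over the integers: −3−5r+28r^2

(4r+1)(7r−3)

Need a pair with product 28·(−3) = −84 and sum −5: that's −12 and 7.
Split the middle term: 28r^2−12r + 7r−3 = 4r(7r−3) + (7r−3).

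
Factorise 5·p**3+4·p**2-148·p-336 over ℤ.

Testing divisors of the constant over divisors of the leading coefficient, p = 6 is a root, so (p-6) divides it; the quotient is 5·p**2+34·p+56.
The remaining quadratic factors as (5·p+14)(p+4).

(5·p+14)·(p+4)·(p-6)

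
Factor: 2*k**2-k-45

(2*k+9)*(k-5)

Need a pair with product 2·(-45) = -90 and sum -1: that's 9 and -10.
Split the middle term: 2*k**2+9*k - 10*k-45 = k*(2*k+9) - 5*(2*k+9).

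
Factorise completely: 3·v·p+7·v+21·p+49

(3·p+7)·(v+7)

Group as (3·v·p+7·v) + (21·p+49) = v·(3·p+7) + 7·(3·p+7).
Both groups share the factor (3·p+7).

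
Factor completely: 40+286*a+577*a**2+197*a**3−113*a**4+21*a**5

(3*a+1)*(7*a+2)*(a+1)*(a**2−7*a+20)

Among the possible rational roots, a = −2/7 is a root, so (7*a+2) divides it; the quotient is 3*a**4−17*a**3+33*a**2+73*a+20.
Next, a = −1/3 is a root, so (3*a+1) divides it; the quotient is a**3−6*a**2+13*a+20.
Continuing, a = −1 is a root, so (a+1) divides it; the quotient is a**2−7*a+20.
The quadratic a**2−7*a+20 has discriminant −31 < 0 and is irreducible over ℤ.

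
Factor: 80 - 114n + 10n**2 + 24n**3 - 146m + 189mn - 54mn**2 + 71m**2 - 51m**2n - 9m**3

-(9m - 3n - 8)(m + 2n - 2)(m + 4n - 5)

Group: m(-9m**2 - 15mn + 26m + 6n**2 + 10n - 16) + (4n - 5)(-9m**2 - 15mn + 26m + 6n**2 + 10n - 16); both groups contain (-9m**2 - 15mn + 26m + 6n**2 + 10n - 16), so (m + 4n - 5) is a factor with cofactor -9m**2 - 15mn + 26m + 6n**2 + 10n - 16.
The cofactor groups again: -9m**2 - 15mn + 26m + 6n**2 + 10n - 16 = -9m(m + 2n - 2) + (3n + 8)(m + 2n - 2); both groups contain (m + 2n - 2), giving -(9m - 3n - 8)(m + 2n - 2).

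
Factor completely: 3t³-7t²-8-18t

Testing divisors of the constant over divisors of the leading coefficient, t = 4 is a root, giving the factor (t-4) and quotient 3t²+5t+2.
The remaining quadratic factors as (3t+2)(t+1).

(3t+2)(t+1)(t-4)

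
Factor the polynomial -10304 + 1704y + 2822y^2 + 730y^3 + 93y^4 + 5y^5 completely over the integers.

By the rational root theorem, y = -8 is a root, so (y + 8) is a factor; dividing leaves 5y^4 + 53y^3 + 306y^2 + 374y - 1288.
Next, y = 7/5 is a root, so (5y - 7) is a factor; dividing leaves y^3 + 12y^2 + 78y + 184.
Continuing, y = -4 is a root, giving the factor (y + 4) and quotient y^2 + 8y + 46.
The quadratic y^2 + 8y + 46 has discriminant -120 < 0 and is irreducible over ℤ.

(5y - 7)(y + 4)(y + 8)(y^2 + 8y + 46)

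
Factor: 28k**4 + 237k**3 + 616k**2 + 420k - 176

(4k + 11)(7k - 2)(k + 2)(k + 4)

Testing divisors of the constant over divisors of the leading coefficient, k = -11/4 is a root, so (4k + 11) is a factor; dividing leaves 7k**3 + 40k**2 + 44k - 16.
Then k = -2 is a root, so (k + 2) divides it; the quotient is 7k**2 + 26k - 8.
The remaining quadratic factors as (k + 4)(7k - 2).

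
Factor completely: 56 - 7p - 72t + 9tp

(9t - 7)(p - 8)

Group as (9tp - 72t) + (-7p + 56) = 9t(p - 8) - 7(p - 8).
Both groups share the factor (p - 8).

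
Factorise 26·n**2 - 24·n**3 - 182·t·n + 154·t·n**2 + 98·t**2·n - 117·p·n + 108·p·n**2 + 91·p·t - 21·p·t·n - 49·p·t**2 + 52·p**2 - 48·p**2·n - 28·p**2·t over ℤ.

-(p - 2·n)·(4·p + 7·t - n)·(7·t + 12·n - 13)

Group: 4·p·(-7·p·t - 12·p·n + 13·p + 14·t·n + 24·n**2 - 26·n) + (7·t - n)·(-7·p·t - 12·p·n + 13·p + 14·t·n + 24·n**2 - 26·n); both groups contain (-7·p·t - 12·p·n + 13·p + 14·t·n + 24·n**2 - 26·n), so (4·p + 7·t - n) is a factor with cofactor -7·p·t - 12·p·n + 13·p + 14·t·n + 24·n**2 - 26·n.
The cofactor groups again: -7·p·t - 12·p·n + 13·p + 14·t·n + 24·n**2 - 26·n = -7·t·(p - 2·n) + (-12·n + 13)·(p - 2·n); both groups contain (p - 2·n), giving -(7·t + 12·n - 13)·(p - 2·n).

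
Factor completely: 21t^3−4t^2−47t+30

(3t+5)(7t−6)(t−1)

Testing divisors of the constant over divisors of the leading coefficient, t = 6/7 is a root, so (7t−6) divides it; the quotient is 3t^2+2t−5.
The remaining quadratic factors as (t−1)(3t+5).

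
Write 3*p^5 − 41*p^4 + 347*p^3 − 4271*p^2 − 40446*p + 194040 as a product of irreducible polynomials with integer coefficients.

By the rational root theorem, p = 11/3 is a root, giving the factor (3*p − 11) and quotient p^4 − 10*p^3 + 79*p^2 − 1134*p − 17640.
Next, p = −7 is a root, giving the factor (p + 7) and quotient p^3 − 17*p^2 + 198*p − 2520.
Continuing, p = 15 is a root, so (p − 15) divides it; the quotient is p^2 − 2*p + 168.
The quadratic p^2 − 2*p + 168 has discriminant −668 < 0 and is irreducible over ℤ.

(3*p − 11)*(p + 7)*(p − 15)*(p^2 − 2*p + 168)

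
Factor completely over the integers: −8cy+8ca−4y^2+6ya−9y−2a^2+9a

Group: −y(8c+4y−2a+9) + a(8c+4y−2a+9); both groups contain (8c+4y−2a+9).

−(8c+4y−2a+9)(y−a)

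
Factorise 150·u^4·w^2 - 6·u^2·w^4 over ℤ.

6·u^2·w^2·(5·u + w)·(5·u - w)

Every term has a factor of 6·u^2·w^2. Then 25·u^2 - w^2 = (5·u)² − (w)².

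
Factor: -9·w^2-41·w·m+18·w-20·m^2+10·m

-(w+4·m-2)·(9·w+5·m)

Group: -9·w·(w+4·m-2) - 5·m·(w+4·m-2); both groups contain (w+4·m-2).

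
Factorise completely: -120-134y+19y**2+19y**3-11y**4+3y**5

By the rational root theorem, y = -1 is a root, so (y+1) divides it; the quotient is 3y**4-14y**3+33y**2-14y-120.
Continuing, y = 3 is a root, so (y-3) divides it; the quotient is 3y**3-5y**2+18y+40.
Next, y = -4/3 is a root, giving the factor (3y+4) and quotient y**2-3y+10.
The quadratic y**2-3y+10 has discriminant -31 < 0 and is irreducible over ℤ.

(3y+4)(y+1)(y-3)(y**2-3y+10)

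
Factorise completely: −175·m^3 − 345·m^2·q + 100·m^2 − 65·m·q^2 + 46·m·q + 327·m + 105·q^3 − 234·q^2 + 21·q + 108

Group: 5·m·(−35·m^2 − 20·m·q + 48·m + 15·q^2 − 42·q + 27) + (7·q + 4)·(−35·m^2 − 20·m·q + 48·m + 15·q^2 − 42·q + 27); both groups contain (−35·m^2 − 20·m·q + 48·m + 15·q^2 − 42·q + 27), so (5·m + 7·q + 4) is a factor with cofactor −35·m^2 − 20·m·q + 48·m + 15·q^2 − 42·q + 27.
The cofactor groups again: −35·m^2 − 20·m·q + 48·m + 15·q^2 − 42·q + 27 = −5·m·(7·m − 3·q + 3) + (−5·q + 9)·(7·m − 3·q + 3); both groups contain (7·m − 3·q + 3), giving −(5·m + 5·q − 9)·(7·m − 3·q + 3).

−(5·m + 5·q − 9)·(5·m + 7·q + 4)·(7·m − 3·q + 3)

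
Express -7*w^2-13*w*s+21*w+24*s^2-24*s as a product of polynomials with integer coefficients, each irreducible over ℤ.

-(7*w-8*s)*(w+3*s-3)

Group: -7*w*(w+3*s-3) + 8*s*(w+3*s-3); both groups contain (w+3*s-3).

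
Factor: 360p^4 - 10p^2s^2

Pull out the common factor 10p^2; 36p^2 - s^2 is a difference of squares.

10p^2(6p + s)(6p - s)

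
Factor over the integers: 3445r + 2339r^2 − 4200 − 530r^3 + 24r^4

Testing divisors of the constant over divisors of the leading coefficient, r = 15 is a root, so (r − 15) is a factor; dividing leaves 24r^3 − 170r^2 − 211r + 280.
Continuing, r = 8 is a root, so (r − 8) is a factor; dividing leaves 24r^2 + 22r − 35.
The remaining quadratic factors as (4r + 7)(6r − 5).

(4r + 7)(6r − 5)(r − 15)(r − 8)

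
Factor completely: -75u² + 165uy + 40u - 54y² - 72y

-(15u - 6y - 8)(5u - 9y)

Group: -5u(15u - 6y - 8) + 9y(15u - 6y - 8); both groups contain (15u - 6y - 8).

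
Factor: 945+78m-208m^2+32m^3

Testing divisors of the constant over divisors of the leading coefficient, m = 9/2 is a root, so (2m-9) is a factor; dividing leaves 16m^2-32m-105.
The remaining quadratic factors as (4m+7)(4m-15).

(2m-9)(4m+7)(4m-15)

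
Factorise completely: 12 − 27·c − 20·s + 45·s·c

(5·s − 3)·(9·c − 4)

Group as (45·s·c − 20·s) + (−27·c + 12) = 5·s·(9·c − 4) − 3·(9·c − 4).
Both groups share the factor (9·c − 4).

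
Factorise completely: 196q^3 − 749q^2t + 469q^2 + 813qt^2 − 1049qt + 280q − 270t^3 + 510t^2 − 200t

(4q − 9t + 5)(7q − 5t)(7q − 6t + 8)

Group: 7q(28q^2 − 87qt + 67q + 54t^2 − 102t + 40) − 5t(28q^2 − 87qt + 67q + 54t^2 − 102t + 40); both groups contain (28q^2 − 87qt + 67q + 54t^2 − 102t + 40), so (7q − 5t) is a factor with cofactor 28q^2 − 87qt + 67q + 54t^2 − 102t + 40.
The cofactor groups again: 28q^2 − 87qt + 67q + 54t^2 − 102t + 40 = 7q(4q − 9t + 5) + (−6t + 8)(4q − 9t + 5); both groups contain (4q − 9t + 5), giving (7q − 6t + 8)(4q − 9t + 5).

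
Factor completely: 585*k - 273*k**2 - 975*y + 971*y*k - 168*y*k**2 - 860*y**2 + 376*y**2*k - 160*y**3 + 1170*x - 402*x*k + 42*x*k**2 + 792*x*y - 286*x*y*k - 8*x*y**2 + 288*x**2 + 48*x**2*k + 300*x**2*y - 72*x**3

-(6*x + 4*y - 7*k + 15)*(2*x - 8*y - 13)*(6*x - 5*y + 3*k)

Group: 6*x*(-12*x**2 + 58*x*y - 6*x*k + 78*x - 40*y**2 + 24*y*k - 65*y + 39*k) + (4*y - 7*k + 15)*(-12*x**2 + 58*x*y - 6*x*k + 78*x - 40*y**2 + 24*y*k - 65*y + 39*k); both groups contain (-12*x**2 + 58*x*y - 6*x*k + 78*x - 40*y**2 + 24*y*k - 65*y + 39*k), so (6*x + 4*y - 7*k + 15) is a factor with cofactor -12*x**2 + 58*x*y - 6*x*k + 78*x - 40*y**2 + 24*y*k - 65*y + 39*k.
The cofactor groups again: -12*x**2 + 58*x*y - 6*x*k + 78*x - 40*y**2 + 24*y*k - 65*y + 39*k = -2*x*(6*x - 5*y + 3*k) + (8*y + 13)*(6*x - 5*y + 3*k); both groups contain (6*x - 5*y + 3*k), giving -(2*x - 8*y - 13)*(6*x - 5*y + 3*k).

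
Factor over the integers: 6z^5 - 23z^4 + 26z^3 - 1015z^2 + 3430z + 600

(6z + 1)(z - 4)(z - 5)(z^2 + 5z + 30)

Trying the rational-root candidates, z = -1/6 is a root, so (6z + 1) divides it; the quotient is z^4 - 4z^3 + 5z^2 - 170z + 600.
Next, z = 5 is a root, so (z - 5) is a factor; dividing leaves z^3 + z^2 + 10z - 120.
Then z = 4 is a root, so (z - 4) is a factor; dividing leaves z^2 + 5z + 30.
The quadratic z^2 + 5z + 30 has discriminant -95 < 0 and is irreducible over ℤ.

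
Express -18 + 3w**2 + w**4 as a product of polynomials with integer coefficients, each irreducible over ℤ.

Substitute u = w**2 to get a quadratic in u, then factor.
w**2 + 6 is irreducible over ℤ (always positive, so no real roots).
w**2 - 3 is irreducible over ℤ (3 is not a perfect square).

(w**2 + 6)(w**2 - 3)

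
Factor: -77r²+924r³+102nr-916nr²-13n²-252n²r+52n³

Group: 13n(4n²-16nr-n-84r²+7r) - 11r(4n²-16nr-n-84r²+7r); both groups contain (4n²-16nr-n-84r²+7r), so (13n-11r) is a factor with cofactor 4n²-16nr-n-84r²+7r.
The cofactor groups again: 4n²-16nr-n-84r²+7r = n(4n+12r-1) - 7r(4n+12r-1); both groups contain (4n+12r-1), giving (n-7r)(4n+12r-1).

(13n-11r)(4n+12r-1)(n-7r)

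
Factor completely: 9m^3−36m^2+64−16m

Among the possible rational roots, m = −4/3 is a root, so (3m+4) is a factor; dividing leaves 3m^2−16m+16.
The remaining quadratic factors as (3m−4)(m−4).

(3m+4)(3m−4)(m−4)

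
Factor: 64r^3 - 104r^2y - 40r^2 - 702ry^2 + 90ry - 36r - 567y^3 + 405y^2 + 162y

Group: 4r(16r^2 - 54ry - 18r - 81y^2 + 81y) + (7y + 2)(16r^2 - 54ry - 18r - 81y^2 + 81y); both groups contain (16r^2 - 54ry - 18r - 81y^2 + 81y), so (4r + 7y + 2) is a factor with cofactor 16r^2 - 54ry - 18r - 81y^2 + 81y.
The cofactor groups again: 16r^2 - 54ry - 18r - 81y^2 + 81y = 8r(2r - 9y) + (9y - 9)(2r - 9y); both groups contain (2r - 9y), giving (8r + 9y - 9)(2r - 9y).

(2r - 9y)(4r + 7y + 2)(8r + 9y - 9)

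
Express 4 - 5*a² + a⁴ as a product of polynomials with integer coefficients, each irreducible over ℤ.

Trying the rational-root candidates, a = 2 is a root, so (a - 2) divides it; the quotient is a³ + 2*a² - a - 2.
Continuing, a = -1 is a root, giving the factor (a + 1) and quotient a² + a - 2.
The remaining quadratic factors as (a - 1)(a + 2).

(a + 1)*(a + 2)*(a - 1)*(a - 2)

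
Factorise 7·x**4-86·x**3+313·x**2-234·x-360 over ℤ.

(7·x+5)·(x-3)·(x-4)·(x-6)

By the rational root theorem, x = 4 is a root, so (x-4) divides it; the quotient is 7·x**3-58·x**2+81·x+90.
Then x = -5/7 is a root, giving the factor (7·x+5) and quotient x**2-9·x+18.
The remaining quadratic factors as (x-3)(x-6).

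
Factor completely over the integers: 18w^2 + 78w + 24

Pull out the common factor 6, then factor the remaining trinomial.

6(3w + 1)(w + 4)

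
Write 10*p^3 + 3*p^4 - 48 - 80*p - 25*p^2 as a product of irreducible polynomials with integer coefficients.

(3*p + 4)*(p + 1)*(p + 4)*(p - 3)

Testing divisors of the constant over divisors of the leading coefficient, p = -4 is a root, giving the factor (p + 4) and quotient 3*p^3 - 2*p^2 - 17*p - 12.
Next, p = 3 is a root, so (p - 3) divides it; the quotient is 3*p^2 + 7*p + 4.
The remaining quadratic factors as (p + 1)(3*p + 4).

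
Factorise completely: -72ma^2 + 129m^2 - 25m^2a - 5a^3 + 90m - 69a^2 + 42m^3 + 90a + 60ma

Group: 3m(14m^2 + 15ma + 15m + a^2 + 15a) + (-5a + 6)(14m^2 + 15ma + 15m + a^2 + 15a); both groups contain (14m^2 + 15ma + 15m + a^2 + 15a), so (3m - 5a + 6) is a factor with cofactor 14m^2 + 15ma + 15m + a^2 + 15a.
The cofactor groups again: 14m^2 + 15ma + 15m + a^2 + 15a = m(14m + a + 15) + a(14m + a + 15); both groups contain (14m + a + 15), giving (m + a)(14m + a + 15).

(3m - 5a + 6)(14m + a + 15)(m + a)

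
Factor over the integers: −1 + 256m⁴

(4m + 1)(4m − 1)(16m² + 1)

Write as (16m²)² − (1)², then factor 16m² − 1 once more.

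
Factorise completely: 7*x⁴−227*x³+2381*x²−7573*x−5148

(7*x+4)*(x−11)*(x−13)*(x−9)

Among the possible rational roots, x = 13 is a root, so (x−13) divides it; the quotient is 7*x³−136*x²+613*x+396.
Continuing, x = 9 is a root, giving the factor (x−9) and quotient 7*x²−73*x−44.
The remaining quadratic factors as (7*x+4)(x−11).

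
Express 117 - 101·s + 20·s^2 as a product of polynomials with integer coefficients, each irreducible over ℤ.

(4·s - 13)·(5·s - 9)

Need a pair with product 20·117 = 2340 and sum -101: that's -36 and -65.
Split the middle term: 20·s^2 - 36·s - 65·s + 117 = 4·s·(5·s - 9) - 13·(5·s - 9).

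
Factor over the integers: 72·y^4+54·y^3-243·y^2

Pull out the common factor 9·y^2, then factor the remaining trinomial.

9·y^2·(2·y-3)·(4·y+9)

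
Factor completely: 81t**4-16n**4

(3t)⁴ − (2n)⁴ = ((3t)² − (2n)²)((3t)² + (2n)²); the first factor splits again, the second (9t**2+4n**2) is irreducible.

(3t-2n)(3t+2n)(9t**2+4n**2)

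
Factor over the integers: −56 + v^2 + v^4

Substitute u = v^2 to get a quadratic in u, then factor.
v^2 + 8 is irreducible over ℤ (always positive, so no real roots).
v^2 − 7 is irreducible over ℤ (7 is not a perfect square).

(v^2 + 8)·(v^2 − 7)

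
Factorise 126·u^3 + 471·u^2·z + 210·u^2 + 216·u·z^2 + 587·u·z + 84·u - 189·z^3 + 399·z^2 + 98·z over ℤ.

(3·u + 9·z + 2)·(6·u + 7·z)·(7·u - 3·z + 7)

Group: 7·u·(18·u^2 + 75·u·z + 12·u + 63·z^2 + 14·z) + (-3·z + 7)·(18·u^2 + 75·u·z + 12·u + 63·z^2 + 14·z); both groups contain (18·u^2 + 75·u·z + 12·u + 63·z^2 + 14·z), so (7·u - 3·z + 7) is a factor with cofactor 18·u^2 + 75·u·z + 12·u + 63·z^2 + 14·z.
The cofactor groups again: 18·u^2 + 75·u·z + 12·u + 63·z^2 + 14·z = 6·u·(3·u + 9·z + 2) + 7·z·(3·u + 9·z + 2); both groups contain (3·u + 9·z + 2), giving (6·u + 7·z)·(3·u + 9·z + 2).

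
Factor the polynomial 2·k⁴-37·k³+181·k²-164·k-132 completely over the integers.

(2·k+1)·(k-11)·(k-2)·(k-6)

Trying the rational-root candidates, k = 2 is a root, so (k-2) is a factor; dividing leaves 2·k³-33·k²+115·k+66.
Then k = 11 is a root, so (k-11) divides it; the quotient is 2·k²-11·k-6.
The remaining quadratic factors as (k-6)(2·k+1).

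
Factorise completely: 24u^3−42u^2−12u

Pull out the common factor 6u, then factor the remaining trinomial.

6u(4u+1)(u−2)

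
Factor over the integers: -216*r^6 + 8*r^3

-8*r^3*(3*r - 1)*(9*r^2 + 3*r + 1)

Pull out the common factor 8*r^3, leaving -27*r^3 + 1.
Recognize a difference of cubes with the parts 1 and 3*r.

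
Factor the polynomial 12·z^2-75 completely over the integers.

3·(2·z+5)·(2·z-5)

Pull out the common factor 3; 4·z^2-25 is a difference of squares.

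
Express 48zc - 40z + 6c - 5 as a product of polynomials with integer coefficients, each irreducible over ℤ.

Group as (48zc - 40z) + (6c - 5) = 8z(6c - 5) + (6c - 5).
Both groups share the factor (6c - 5).

(6c - 5)(8z + 1)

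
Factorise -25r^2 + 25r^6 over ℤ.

Pull out the common factor 25r^2, leaving r^4 - 1.
Recognize a difference of squares with the parts r^2 and 1.
r^2 - 1 is again a difference of squares: (r - 1)(r + 1).

25r^2(r + 1)(r - 1)(r^2 + 1)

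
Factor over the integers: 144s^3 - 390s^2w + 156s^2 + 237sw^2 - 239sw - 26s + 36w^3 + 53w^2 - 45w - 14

Group: 6s(24s^2 - 29sw - 2s - 4w^2 - 9w - 2) + (-9w + 7)(24s^2 - 29sw - 2s - 4w^2 - 9w - 2); both groups contain (24s^2 - 29sw - 2s - 4w^2 - 9w - 2), so (6s - 9w + 7) is a factor with cofactor 24s^2 - 29sw - 2s - 4w^2 - 9w - 2.
The cofactor groups again: 24s^2 - 29sw - 2s - 4w^2 - 9w - 2 = 8s(3s - 4w - 1) + (w + 2)(3s - 4w - 1); both groups contain (3s - 4w - 1), giving (8s + w + 2)(3s - 4w - 1).

(3s - 4w - 1)(6s - 9w + 7)(8s + w + 2)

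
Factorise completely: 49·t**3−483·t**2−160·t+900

Among the possible rational roots, t = 10 is a root, giving the factor (t−10) and quotient 49·t**2+7·t−90.
The remaining quadratic factors as (7·t+10)(7·t−9).

(7·t+10)·(7·t−9)·(t−10)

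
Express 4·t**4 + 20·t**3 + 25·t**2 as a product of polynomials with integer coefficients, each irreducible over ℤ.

t**2·(2·t + 5)**2

Factor out t**2 first: what remains is 4·t**2 + 20·t + 25.
Recognize a perfect-square trinomial with the parts 2·t and 5.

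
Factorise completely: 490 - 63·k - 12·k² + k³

Among the possible rational roots, k = -7 is a root, giving the factor (k + 7) and quotient k² - 19·k + 70.
The remaining quadratic factors as (k - 14)(k - 5).

(k + 7)·(k - 14)·(k - 5)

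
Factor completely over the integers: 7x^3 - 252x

Every term has a factor of 7x. Then x^2 - 36 = (x)² − (6)².

7x(x + 6)(x - 6)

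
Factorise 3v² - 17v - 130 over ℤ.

Need a pair with product 3·(-130) = -390 and sum -17: that's -30 and 13.
Split the middle term: 3v² - 30v + 13v - 130 = 3v(v - 10) + 13(v - 10).

(3v + 13)(v - 10)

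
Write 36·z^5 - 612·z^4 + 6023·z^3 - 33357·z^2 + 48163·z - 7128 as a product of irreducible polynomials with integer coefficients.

By the rational root theorem, z = 11/6 is a root, giving the factor (6·z - 11) and quotient 6·z^4 - 91·z^3 + 837·z^2 - 4025·z + 648.
Then z = 8 is a root, so (z - 8) is a factor; dividing leaves 6·z^3 - 43·z^2 + 493·z - 81.
Then z = 1/6 is a root, so (6·z - 1) divides it; the quotient is z^2 - 7·z + 81.
The quadratic z^2 - 7·z + 81 has discriminant -275 < 0 and is irreducible over ℤ.

(6·z - 1)·(6·z - 11)·(z - 8)·(z^2 - 7·z + 81)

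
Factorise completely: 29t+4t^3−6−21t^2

(4t−1)(t−2)(t−3)

Among the possible rational roots, t = 2 is a root, so (t−2) divides it; the quotient is 4t^2−13t+3.
The remaining quadratic factors as (4t−1)(t−3).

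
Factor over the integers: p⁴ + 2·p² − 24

(p + 2)·(p − 2)·(p² + 6)

Substitute u = p² to get a quadratic in u, then factor.
p² − 4 is a difference of squares.
p² + 6 is irreducible over ℤ (always positive, so no real roots).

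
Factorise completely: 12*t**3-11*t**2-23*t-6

Trying the rational-root candidates, t = -3/4 is a root, so (4*t+3) divides it; the quotient is 3*t**2-5*t-2.
The remaining quadratic factors as (3*t+1)(t-2).

(3*t+1)*(4*t+3)*(t-2)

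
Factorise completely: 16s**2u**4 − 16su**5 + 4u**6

4u**4(2s − u)**2

Every term has a factor of 4u**4; factoring it out leaves 4s**2 − 4su + u**2.
Recognize a perfect-square trinomial with the parts u and 2s.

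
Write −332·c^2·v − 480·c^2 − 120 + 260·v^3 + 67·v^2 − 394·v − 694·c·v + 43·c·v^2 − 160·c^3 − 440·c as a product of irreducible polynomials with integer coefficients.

Group: 5·c·(−32·c^2 − 92·c·v − 64·c − 65·v^2 − 98·v − 24) + (−4·v + 5)·(−32·c^2 − 92·c·v − 64·c − 65·v^2 − 98·v − 24); both groups contain (−32·c^2 − 92·c·v − 64·c − 65·v^2 − 98·v − 24), so (5·c − 4·v + 5) is a factor with cofactor −32·c^2 − 92·c·v − 64·c − 65·v^2 − 98·v − 24.
The cofactor groups again: −32·c^2 − 92·c·v − 64·c − 65·v^2 − 98·v − 24 = −4·c·(8·c + 13·v + 4) + (−5·v − 6)·(8·c + 13·v + 4); both groups contain (8·c + 13·v + 4), giving −(4·c + 5·v + 6)·(8·c + 13·v + 4).

−(4·c + 5·v + 6)·(5·c − 4·v + 5)·(8·c + 13·v + 4)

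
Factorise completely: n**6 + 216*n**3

n**3*(n + 6)*(n**2 - 6*n + 36)

Factor out n**3 first: what remains is n**3 + 216.
Recognize a sum of cubes with the parts 6 and n.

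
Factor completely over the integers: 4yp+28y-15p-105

Group as (4yp+28y) + (-15p-105) = 4y(p+7) - 15(p+7).
Both groups share the factor (p+7).

(4y-15)(p+7)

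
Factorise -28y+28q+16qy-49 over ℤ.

Group as (16qy+28q) + (-28y-49) = 4q(4y+7) - 7(4y+7).
Both groups share the factor (4y+7).

(4q-7)(4y+7)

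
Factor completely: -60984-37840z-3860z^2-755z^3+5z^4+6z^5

(6z+11)(z+11)(z-14)(z^2+2z+36)

By the rational root theorem, z = 14 is a root, so (z-14) divides it; the quotient is 6z^4+89z^3+491z^2+3014z+4356.
Continuing, z = -11 is a root, so (z+11) divides it; the quotient is 6z^3+23z^2+238z+396.
Then z = -11/6 is a root, so (6z+11) divides it; the quotient is z^2+2z+36.
The quadratic z^2+2z+36 has discriminant -140 < 0 and is irreducible over ℤ.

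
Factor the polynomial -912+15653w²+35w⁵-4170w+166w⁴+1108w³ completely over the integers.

By the rational root theorem, w = 2/5 is a root, so (5w-2) is a factor; dividing leaves 7w⁴+36w³+236w²+3225w+456.
Then w = -8 is a root, so (w+8) divides it; the quotient is 7w³-20w²+396w+57.
Continuing, w = -1/7 is a root, giving the factor (7w+1) and quotient w²-3w+57.
The quadratic w²-3w+57 has discriminant -219 < 0 and is irreducible over ℤ.

(5w-2)(7w+1)(w+8)(w²-3w+57)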